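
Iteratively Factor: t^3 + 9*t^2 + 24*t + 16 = (t + 4)*(t^2 + 5*t + 4) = (t + 1)*(t + 4)*(t + 4)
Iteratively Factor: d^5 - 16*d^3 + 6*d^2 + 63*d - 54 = (d - 3)*(d^4 + 3*d^3 - 7*d^2 - 15*d + 18) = (d - 3)*(d + 3)*(d^3 - 7*d + 6) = (d - 3)*(d + 3)^2*(d^2 - 3*d + 2) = (d - 3)*(d - 2)*(d + 3)^2*(d - 1)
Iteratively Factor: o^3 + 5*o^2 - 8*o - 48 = (o + 4)*(o^2 + o - 12) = (o - 3)*(o + 4)*(o + 4)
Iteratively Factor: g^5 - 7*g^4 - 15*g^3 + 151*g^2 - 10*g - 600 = (g - 3)*(g^4 - 4*g^3 - 27*g^2 + 70*g + 200) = (g - 3)*(g + 2)*(g^3 - 6*g^2 - 15*g + 100) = (g - 3)*(g + 2)*(g + 4)*(g^2 - 10*g + 25) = (g - 5)*(g - 3)*(g + 2)*(g + 4)*(g - 5)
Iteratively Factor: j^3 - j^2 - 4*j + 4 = (j - 1)*(j^2 - 4) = (j - 2)*(j - 1)*(j + 2)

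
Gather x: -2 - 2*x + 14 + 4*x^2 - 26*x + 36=4*x^2 - 28*x + 48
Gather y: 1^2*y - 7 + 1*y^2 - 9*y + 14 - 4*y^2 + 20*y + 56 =-3*y^2 + 12*y + 63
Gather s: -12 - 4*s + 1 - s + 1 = -5*s - 10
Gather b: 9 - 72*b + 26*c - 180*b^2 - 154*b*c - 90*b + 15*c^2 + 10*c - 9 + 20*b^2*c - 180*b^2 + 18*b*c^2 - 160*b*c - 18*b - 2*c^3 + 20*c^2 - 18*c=b^2*(20*c - 360) + b*(18*c^2 - 314*c - 180) - 2*c^3 + 35*c^2 + 18*c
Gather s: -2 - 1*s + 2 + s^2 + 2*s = s^2 + s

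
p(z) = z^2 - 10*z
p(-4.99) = 74.80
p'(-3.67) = -17.34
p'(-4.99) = -19.98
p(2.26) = -17.49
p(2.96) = -20.84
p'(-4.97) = -19.94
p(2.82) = -20.25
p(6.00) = -24.00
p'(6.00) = 2.00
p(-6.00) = 96.00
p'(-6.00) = -22.00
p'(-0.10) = -10.20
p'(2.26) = -5.48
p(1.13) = -10.02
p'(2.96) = -4.08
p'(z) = 2*z - 10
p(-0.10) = 1.01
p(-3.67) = 50.17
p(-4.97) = 74.40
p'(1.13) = -7.74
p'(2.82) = -4.36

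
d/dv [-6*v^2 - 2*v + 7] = -12*v - 2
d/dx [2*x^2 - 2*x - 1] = 4*x - 2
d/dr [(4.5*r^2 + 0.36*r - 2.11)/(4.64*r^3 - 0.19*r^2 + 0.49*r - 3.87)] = (-20.88*r^4 - 3.3408*r^3 + 31.6446*r^2 - 35.6318*r - 0.3593)/(21.5296*r^6 - 1.7632*r^5 + 4.5833*r^4 - 36.0998*r^3 + 1.7107*r^2 - 3.7926*r + 14.9769)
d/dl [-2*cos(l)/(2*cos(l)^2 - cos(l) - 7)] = 2*(2*sin(l)^2 - 9)*sin(l)/(cos(l) - cos(2*l) + 6)^2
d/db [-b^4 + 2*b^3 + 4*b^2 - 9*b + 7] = -4*b^3 + 6*b^2 + 8*b - 9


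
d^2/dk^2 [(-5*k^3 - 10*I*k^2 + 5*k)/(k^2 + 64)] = 10*(65*k^3 + 384*I*k^2 - 12480*k - 8192*I)/(k^6 + 192*k^4 + 12288*k^2 + 262144)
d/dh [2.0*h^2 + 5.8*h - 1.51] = 4.0*h + 5.8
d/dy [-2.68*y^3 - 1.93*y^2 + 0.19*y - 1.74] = -8.04*y^2 - 3.86*y + 0.19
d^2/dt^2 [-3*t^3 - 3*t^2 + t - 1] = -18*t - 6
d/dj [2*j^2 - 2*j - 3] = 4*j - 2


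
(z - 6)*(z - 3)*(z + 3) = z^3 - 6*z^2 - 9*z + 54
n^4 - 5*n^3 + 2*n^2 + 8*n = n*(n - 4)*(n - 2)*(n + 1)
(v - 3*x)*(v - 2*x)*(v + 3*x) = v^3 - 2*v^2*x - 9*v*x^2 + 18*x^3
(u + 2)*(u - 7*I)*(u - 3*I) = u^3 + 2*u^2 - 10*I*u^2 - 21*u - 20*I*u - 42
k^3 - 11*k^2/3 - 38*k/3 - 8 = (k - 6)*(k + 1)*(k + 4/3)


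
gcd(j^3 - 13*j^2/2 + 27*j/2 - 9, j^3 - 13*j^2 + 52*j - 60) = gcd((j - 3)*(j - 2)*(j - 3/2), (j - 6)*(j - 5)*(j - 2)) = j - 2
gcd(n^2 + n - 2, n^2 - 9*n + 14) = 1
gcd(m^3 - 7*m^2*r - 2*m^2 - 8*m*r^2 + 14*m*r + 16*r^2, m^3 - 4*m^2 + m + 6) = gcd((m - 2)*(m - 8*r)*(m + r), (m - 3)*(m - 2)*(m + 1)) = m - 2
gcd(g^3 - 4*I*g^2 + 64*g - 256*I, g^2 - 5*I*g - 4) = g - 4*I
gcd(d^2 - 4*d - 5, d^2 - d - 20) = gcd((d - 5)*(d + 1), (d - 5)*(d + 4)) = d - 5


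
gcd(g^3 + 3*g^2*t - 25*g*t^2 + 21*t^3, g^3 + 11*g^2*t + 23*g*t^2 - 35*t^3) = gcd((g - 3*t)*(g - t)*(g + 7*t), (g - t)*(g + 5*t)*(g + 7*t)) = -g^2 - 6*g*t + 7*t^2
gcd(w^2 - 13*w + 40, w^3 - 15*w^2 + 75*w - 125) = w - 5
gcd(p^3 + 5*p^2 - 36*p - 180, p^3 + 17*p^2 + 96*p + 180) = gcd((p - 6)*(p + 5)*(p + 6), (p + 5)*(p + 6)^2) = p^2 + 11*p + 30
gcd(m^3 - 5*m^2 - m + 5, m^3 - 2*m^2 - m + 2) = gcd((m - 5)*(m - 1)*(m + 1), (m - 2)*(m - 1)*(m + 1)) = m^2 - 1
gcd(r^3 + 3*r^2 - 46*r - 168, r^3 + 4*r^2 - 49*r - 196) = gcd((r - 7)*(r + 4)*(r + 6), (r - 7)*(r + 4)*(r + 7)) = r^2 - 3*r - 28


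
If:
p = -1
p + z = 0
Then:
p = -1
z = 1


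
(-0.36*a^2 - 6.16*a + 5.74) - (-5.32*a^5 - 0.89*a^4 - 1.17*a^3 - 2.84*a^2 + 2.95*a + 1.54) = 5.32*a^5 + 0.89*a^4 + 1.17*a^3 + 2.48*a^2 - 9.11*a + 4.2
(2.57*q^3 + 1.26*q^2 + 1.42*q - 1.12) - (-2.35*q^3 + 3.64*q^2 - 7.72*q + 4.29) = 4.92*q^3 - 2.38*q^2 + 9.14*q - 5.41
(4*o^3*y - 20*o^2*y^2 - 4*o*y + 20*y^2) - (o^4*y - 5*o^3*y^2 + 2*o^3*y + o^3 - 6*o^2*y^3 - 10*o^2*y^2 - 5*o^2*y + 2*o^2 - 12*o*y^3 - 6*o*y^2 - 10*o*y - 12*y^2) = -o^4*y + 5*o^3*y^2 + 2*o^3*y - o^3 + 6*o^2*y^3 - 10*o^2*y^2 + 5*o^2*y - 2*o^2 + 12*o*y^3 + 6*o*y^2 + 6*o*y + 32*y^2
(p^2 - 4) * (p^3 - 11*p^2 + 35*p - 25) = p^5 - 11*p^4 + 31*p^3 + 19*p^2 - 140*p + 100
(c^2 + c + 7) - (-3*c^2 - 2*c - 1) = 4*c^2 + 3*c + 8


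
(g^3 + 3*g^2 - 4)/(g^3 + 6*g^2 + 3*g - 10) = (g + 2)/(g + 5)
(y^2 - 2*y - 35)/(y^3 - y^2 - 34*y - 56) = (y + 5)/(y^2 + 6*y + 8)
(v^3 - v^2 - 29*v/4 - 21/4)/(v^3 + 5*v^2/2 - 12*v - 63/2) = (2*v^2 + 5*v + 3)/(2*(v^2 + 6*v + 9))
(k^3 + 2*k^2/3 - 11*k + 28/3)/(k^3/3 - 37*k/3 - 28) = (3*k^2 - 10*k + 7)/(k^2 - 4*k - 21)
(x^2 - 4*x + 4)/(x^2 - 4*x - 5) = (-x^2 + 4*x - 4)/(-x^2 + 4*x + 5)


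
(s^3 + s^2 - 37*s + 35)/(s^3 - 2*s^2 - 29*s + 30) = (s^2 + 2*s - 35)/(s^2 - s - 30)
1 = 1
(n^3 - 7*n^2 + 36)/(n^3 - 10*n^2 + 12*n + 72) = (n - 3)/(n - 6)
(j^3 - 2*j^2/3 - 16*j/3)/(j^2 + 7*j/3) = (3*j^2 - 2*j - 16)/(3*j + 7)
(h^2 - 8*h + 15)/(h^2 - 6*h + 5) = (h - 3)/(h - 1)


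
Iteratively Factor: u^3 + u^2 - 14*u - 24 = (u + 3)*(u^2 - 2*u - 8) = (u + 2)*(u + 3)*(u - 4)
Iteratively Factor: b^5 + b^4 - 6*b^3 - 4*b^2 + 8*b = (b - 1)*(b^4 + 2*b^3 - 4*b^2 - 8*b) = (b - 1)*(b + 2)*(b^3 - 4*b) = (b - 1)*(b + 2)^2*(b^2 - 2*b) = b*(b - 1)*(b + 2)^2*(b - 2)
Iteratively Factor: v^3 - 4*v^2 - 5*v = (v - 5)*(v^2 + v) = (v - 5)*(v + 1)*(v)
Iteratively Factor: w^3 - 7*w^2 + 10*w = (w)*(w^2 - 7*w + 10) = w*(w - 2)*(w - 5)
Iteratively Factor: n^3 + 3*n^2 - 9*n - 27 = (n + 3)*(n^2 - 9) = (n - 3)*(n + 3)*(n + 3)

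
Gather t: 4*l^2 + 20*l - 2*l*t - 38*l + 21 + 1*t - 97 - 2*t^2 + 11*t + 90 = 4*l^2 - 18*l - 2*t^2 + t*(12 - 2*l) + 14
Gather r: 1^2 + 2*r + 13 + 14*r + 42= 16*r + 56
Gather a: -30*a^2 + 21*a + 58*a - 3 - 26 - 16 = -30*a^2 + 79*a - 45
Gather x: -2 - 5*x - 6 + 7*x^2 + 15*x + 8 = 7*x^2 + 10*x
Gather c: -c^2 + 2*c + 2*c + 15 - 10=-c^2 + 4*c + 5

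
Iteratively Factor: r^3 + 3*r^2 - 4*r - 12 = (r + 2)*(r^2 + r - 6) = (r - 2)*(r + 2)*(r + 3)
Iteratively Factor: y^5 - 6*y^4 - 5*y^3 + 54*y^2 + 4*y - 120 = (y - 2)*(y^4 - 4*y^3 - 13*y^2 + 28*y + 60) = (y - 5)*(y - 2)*(y^3 + y^2 - 8*y - 12) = (y - 5)*(y - 2)*(y + 2)*(y^2 - y - 6) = (y - 5)*(y - 3)*(y - 2)*(y + 2)*(y + 2)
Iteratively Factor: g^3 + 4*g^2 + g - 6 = (g + 3)*(g^2 + g - 2) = (g + 2)*(g + 3)*(g - 1)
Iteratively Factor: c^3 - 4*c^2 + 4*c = (c - 2)*(c^2 - 2*c) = (c - 2)^2*(c)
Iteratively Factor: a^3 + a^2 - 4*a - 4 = (a + 1)*(a^2 - 4) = (a + 1)*(a + 2)*(a - 2)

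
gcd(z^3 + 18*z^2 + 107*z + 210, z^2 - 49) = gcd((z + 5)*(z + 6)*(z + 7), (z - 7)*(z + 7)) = z + 7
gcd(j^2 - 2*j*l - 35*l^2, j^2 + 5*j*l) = j + 5*l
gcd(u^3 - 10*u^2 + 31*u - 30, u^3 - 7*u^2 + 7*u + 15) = u^2 - 8*u + 15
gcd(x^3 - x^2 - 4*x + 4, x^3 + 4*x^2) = 1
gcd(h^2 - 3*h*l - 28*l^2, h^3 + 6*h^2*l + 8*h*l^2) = h + 4*l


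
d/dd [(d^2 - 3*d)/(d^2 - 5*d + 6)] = -2/(d^2 - 4*d + 4)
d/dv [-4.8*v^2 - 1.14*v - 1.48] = -9.6*v - 1.14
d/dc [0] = 0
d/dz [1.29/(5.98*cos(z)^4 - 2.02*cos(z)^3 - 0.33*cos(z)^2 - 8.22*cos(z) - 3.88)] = (30.8568*cos(z)^3 - 7.8174*cos(z)^2 - 0.8514*cos(z) - 10.6038)*sin(z)/(-5.98*cos(z)^4 + 2.02*cos(z)^3 + 0.33*cos(z)^2 + 8.22*cos(z) + 3.88)^2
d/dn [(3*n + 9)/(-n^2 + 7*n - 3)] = 3*(n^2 + 6*n - 24)/(n^4 - 14*n^3 + 55*n^2 - 42*n + 9)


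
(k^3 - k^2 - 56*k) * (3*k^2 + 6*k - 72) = 3*k^5 + 3*k^4 - 246*k^3 - 264*k^2 + 4032*k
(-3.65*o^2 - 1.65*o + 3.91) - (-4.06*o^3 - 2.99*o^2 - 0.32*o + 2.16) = 4.06*o^3 - 0.66*o^2 - 1.33*o + 1.75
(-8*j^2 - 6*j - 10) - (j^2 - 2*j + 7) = -9*j^2 - 4*j - 17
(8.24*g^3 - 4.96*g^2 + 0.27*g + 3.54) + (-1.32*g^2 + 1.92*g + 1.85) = 8.24*g^3 - 6.28*g^2 + 2.19*g + 5.39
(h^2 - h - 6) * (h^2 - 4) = h^4 - h^3 - 10*h^2 + 4*h + 24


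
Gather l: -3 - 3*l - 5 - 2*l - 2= -5*l - 10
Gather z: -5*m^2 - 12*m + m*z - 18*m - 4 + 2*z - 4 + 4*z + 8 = -5*m^2 - 30*m + z*(m + 6)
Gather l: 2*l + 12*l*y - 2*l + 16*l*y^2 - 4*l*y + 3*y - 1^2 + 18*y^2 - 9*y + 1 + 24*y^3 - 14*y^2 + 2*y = l*(16*y^2 + 8*y) + 24*y^3 + 4*y^2 - 4*y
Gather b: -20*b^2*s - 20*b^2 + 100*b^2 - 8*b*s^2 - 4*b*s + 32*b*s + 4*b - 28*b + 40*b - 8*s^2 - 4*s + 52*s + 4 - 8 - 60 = b^2*(80 - 20*s) + b*(-8*s^2 + 28*s + 16) - 8*s^2 + 48*s - 64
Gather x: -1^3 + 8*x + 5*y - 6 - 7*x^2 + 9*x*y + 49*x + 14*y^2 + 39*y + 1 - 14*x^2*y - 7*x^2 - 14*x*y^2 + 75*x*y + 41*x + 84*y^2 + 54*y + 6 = x^2*(-14*y - 14) + x*(-14*y^2 + 84*y + 98) + 98*y^2 + 98*y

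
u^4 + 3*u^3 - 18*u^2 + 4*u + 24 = (u - 2)^2*(u + 1)*(u + 6)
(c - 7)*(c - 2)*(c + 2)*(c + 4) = c^4 - 3*c^3 - 32*c^2 + 12*c + 112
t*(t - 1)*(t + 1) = t^3 - t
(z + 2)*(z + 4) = z^2 + 6*z + 8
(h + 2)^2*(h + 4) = h^3 + 8*h^2 + 20*h + 16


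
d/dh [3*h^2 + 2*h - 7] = 6*h + 2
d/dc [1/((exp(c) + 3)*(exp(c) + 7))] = 2*(-exp(c) - 5)*exp(c)/(exp(4*c) + 20*exp(3*c) + 142*exp(2*c) + 420*exp(c) + 441)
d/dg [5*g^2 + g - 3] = 10*g + 1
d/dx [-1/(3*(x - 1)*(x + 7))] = 2*(x + 3)/(3*(x - 1)^2*(x + 7)^2)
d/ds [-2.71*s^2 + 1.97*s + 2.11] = 1.97 - 5.42*s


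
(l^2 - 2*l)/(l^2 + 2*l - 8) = l/(l + 4)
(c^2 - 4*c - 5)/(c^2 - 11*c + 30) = (c + 1)/(c - 6)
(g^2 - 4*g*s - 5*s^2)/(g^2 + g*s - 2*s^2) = (g^2 - 4*g*s - 5*s^2)/(g^2 + g*s - 2*s^2)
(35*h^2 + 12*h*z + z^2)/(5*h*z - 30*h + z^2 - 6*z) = (7*h + z)/(z - 6)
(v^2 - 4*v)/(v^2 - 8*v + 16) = v/(v - 4)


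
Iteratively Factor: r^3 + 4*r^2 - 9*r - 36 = (r - 3)*(r^2 + 7*r + 12) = (r - 3)*(r + 3)*(r + 4)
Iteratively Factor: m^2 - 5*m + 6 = (m - 3)*(m - 2)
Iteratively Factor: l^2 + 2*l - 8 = (l - 2)*(l + 4)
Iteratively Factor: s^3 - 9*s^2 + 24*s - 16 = (s - 4)*(s^2 - 5*s + 4) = (s - 4)^2*(s - 1)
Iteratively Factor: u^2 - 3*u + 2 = (u - 1)*(u - 2)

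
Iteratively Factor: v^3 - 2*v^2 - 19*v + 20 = (v - 5)*(v^2 + 3*v - 4) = (v - 5)*(v - 1)*(v + 4)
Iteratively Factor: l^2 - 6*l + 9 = (l - 3)*(l - 3)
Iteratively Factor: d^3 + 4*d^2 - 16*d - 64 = (d + 4)*(d^2 - 16) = (d + 4)^2*(d - 4)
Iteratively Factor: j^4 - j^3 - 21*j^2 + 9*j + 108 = (j - 4)*(j^3 + 3*j^2 - 9*j - 27) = (j - 4)*(j - 3)*(j^2 + 6*j + 9) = (j - 4)*(j - 3)*(j + 3)*(j + 3)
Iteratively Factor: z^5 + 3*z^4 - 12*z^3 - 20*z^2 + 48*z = (z)*(z^4 + 3*z^3 - 12*z^2 - 20*z + 48) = z*(z + 3)*(z^3 - 12*z + 16) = z*(z - 2)*(z + 3)*(z^2 + 2*z - 8) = z*(z - 2)^2*(z + 3)*(z + 4)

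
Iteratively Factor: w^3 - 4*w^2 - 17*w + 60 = (w + 4)*(w^2 - 8*w + 15) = (w - 5)*(w + 4)*(w - 3)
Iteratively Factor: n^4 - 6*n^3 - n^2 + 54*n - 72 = (n - 2)*(n^3 - 4*n^2 - 9*n + 36) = (n - 2)*(n + 3)*(n^2 - 7*n + 12) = (n - 3)*(n - 2)*(n + 3)*(n - 4)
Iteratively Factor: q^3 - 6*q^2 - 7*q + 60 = (q + 3)*(q^2 - 9*q + 20) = (q - 5)*(q + 3)*(q - 4)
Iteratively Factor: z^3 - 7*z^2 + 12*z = (z - 4)*(z^2 - 3*z) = (z - 4)*(z - 3)*(z)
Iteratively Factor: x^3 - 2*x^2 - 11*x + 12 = (x + 3)*(x^2 - 5*x + 4) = (x - 1)*(x + 3)*(x - 4)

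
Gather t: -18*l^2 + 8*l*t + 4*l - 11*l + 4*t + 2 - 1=-18*l^2 - 7*l + t*(8*l + 4) + 1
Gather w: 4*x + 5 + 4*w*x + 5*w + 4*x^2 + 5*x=w*(4*x + 5) + 4*x^2 + 9*x + 5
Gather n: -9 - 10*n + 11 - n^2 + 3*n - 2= -n^2 - 7*n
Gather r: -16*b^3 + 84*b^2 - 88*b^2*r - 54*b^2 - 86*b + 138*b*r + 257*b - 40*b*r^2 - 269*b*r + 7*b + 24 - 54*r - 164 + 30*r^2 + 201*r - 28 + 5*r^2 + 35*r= -16*b^3 + 30*b^2 + 178*b + r^2*(35 - 40*b) + r*(-88*b^2 - 131*b + 182) - 168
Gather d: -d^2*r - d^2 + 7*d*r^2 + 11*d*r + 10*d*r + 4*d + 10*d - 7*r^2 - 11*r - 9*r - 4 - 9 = d^2*(-r - 1) + d*(7*r^2 + 21*r + 14) - 7*r^2 - 20*r - 13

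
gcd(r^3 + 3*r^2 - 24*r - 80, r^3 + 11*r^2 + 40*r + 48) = r^2 + 8*r + 16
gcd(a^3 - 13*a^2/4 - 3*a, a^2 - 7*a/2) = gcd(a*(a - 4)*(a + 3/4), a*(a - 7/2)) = a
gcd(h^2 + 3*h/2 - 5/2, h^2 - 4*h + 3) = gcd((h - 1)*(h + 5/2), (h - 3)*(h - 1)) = h - 1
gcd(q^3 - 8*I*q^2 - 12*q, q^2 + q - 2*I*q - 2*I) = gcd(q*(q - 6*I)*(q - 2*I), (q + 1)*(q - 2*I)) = q - 2*I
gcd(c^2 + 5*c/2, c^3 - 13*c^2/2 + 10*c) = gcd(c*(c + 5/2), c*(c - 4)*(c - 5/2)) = c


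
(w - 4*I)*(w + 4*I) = w^2 + 16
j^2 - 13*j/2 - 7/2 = (j - 7)*(j + 1/2)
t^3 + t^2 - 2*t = t*(t - 1)*(t + 2)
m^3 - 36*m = m*(m - 6)*(m + 6)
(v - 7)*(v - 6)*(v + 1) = v^3 - 12*v^2 + 29*v + 42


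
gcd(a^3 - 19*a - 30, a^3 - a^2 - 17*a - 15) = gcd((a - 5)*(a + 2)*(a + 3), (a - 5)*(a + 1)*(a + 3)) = a^2 - 2*a - 15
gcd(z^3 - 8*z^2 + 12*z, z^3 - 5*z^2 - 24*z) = z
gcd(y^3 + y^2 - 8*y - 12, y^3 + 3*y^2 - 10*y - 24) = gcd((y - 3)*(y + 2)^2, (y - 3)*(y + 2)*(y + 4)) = y^2 - y - 6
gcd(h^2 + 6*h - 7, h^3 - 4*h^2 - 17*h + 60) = 1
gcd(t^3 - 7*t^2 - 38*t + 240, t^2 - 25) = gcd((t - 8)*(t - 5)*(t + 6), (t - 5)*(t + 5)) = t - 5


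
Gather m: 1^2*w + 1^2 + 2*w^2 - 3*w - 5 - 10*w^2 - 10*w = -8*w^2 - 12*w - 4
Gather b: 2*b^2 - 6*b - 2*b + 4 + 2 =2*b^2 - 8*b + 6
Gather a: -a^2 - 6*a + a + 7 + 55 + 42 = -a^2 - 5*a + 104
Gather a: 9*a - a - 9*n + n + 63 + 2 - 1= 8*a - 8*n + 64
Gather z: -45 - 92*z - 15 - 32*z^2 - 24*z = -32*z^2 - 116*z - 60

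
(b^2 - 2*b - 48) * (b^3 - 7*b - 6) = b^5 - 2*b^4 - 55*b^3 + 8*b^2 + 348*b + 288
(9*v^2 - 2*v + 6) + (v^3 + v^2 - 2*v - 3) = v^3 + 10*v^2 - 4*v + 3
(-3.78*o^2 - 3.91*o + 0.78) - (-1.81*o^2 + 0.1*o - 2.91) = -1.97*o^2 - 4.01*o + 3.69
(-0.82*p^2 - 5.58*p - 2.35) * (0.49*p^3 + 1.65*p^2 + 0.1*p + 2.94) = -0.4018*p^5 - 4.0872*p^4 - 10.4405*p^3 - 6.8463*p^2 - 16.6402*p - 6.909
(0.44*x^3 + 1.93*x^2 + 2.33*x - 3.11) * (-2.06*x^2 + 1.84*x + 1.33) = -0.9064*x^5 - 3.1662*x^4 - 0.6634*x^3 + 13.2607*x^2 - 2.6235*x - 4.1363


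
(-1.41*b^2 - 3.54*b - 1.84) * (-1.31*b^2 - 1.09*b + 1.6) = 1.8471*b^4 + 6.1743*b^3 + 4.013*b^2 - 3.6584*b - 2.944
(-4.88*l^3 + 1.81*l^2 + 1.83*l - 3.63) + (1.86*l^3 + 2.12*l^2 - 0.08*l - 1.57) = -3.02*l^3 + 3.93*l^2 + 1.75*l - 5.2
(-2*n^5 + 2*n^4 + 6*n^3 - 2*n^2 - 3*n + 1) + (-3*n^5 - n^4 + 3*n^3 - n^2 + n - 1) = -5*n^5 + n^4 + 9*n^3 - 3*n^2 - 2*n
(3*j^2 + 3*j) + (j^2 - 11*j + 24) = 4*j^2 - 8*j + 24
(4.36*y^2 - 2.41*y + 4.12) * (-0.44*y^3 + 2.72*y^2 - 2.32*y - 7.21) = -1.9184*y^5 + 12.9196*y^4 - 18.4832*y^3 - 14.638*y^2 + 7.8177*y - 29.7052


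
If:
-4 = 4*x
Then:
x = -1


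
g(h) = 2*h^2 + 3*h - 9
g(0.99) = -4.07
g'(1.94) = 10.76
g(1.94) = 4.35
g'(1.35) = 8.40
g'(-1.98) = -4.92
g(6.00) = 81.00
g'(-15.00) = -57.00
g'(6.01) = 27.04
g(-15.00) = 396.00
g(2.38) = 9.47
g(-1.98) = -7.10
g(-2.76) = -2.04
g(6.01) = 81.27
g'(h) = 4*h + 3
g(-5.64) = 37.70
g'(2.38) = 12.52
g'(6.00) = 27.00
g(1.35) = -1.30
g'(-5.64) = -19.56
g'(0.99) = 6.96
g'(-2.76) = -8.04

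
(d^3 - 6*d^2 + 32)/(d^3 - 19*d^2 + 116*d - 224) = (d^2 - 2*d - 8)/(d^2 - 15*d + 56)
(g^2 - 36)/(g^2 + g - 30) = (g - 6)/(g - 5)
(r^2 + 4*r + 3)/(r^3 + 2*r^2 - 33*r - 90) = (r + 1)/(r^2 - r - 30)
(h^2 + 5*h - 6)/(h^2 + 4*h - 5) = (h + 6)/(h + 5)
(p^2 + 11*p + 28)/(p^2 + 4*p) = (p + 7)/p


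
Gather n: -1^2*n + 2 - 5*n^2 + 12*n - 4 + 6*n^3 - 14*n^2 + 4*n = 6*n^3 - 19*n^2 + 15*n - 2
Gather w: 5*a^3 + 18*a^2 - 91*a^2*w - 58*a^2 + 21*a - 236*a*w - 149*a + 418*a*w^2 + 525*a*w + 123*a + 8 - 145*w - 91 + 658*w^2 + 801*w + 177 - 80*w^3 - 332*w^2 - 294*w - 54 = 5*a^3 - 40*a^2 - 5*a - 80*w^3 + w^2*(418*a + 326) + w*(-91*a^2 + 289*a + 362) + 40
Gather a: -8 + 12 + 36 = 40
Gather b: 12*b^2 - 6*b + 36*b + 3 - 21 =12*b^2 + 30*b - 18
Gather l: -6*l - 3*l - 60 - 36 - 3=-9*l - 99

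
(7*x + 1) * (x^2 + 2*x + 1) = 7*x^3 + 15*x^2 + 9*x + 1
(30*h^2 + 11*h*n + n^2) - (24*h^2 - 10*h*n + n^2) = 6*h^2 + 21*h*n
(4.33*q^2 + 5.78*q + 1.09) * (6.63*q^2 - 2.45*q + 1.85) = 28.7079*q^4 + 27.7129*q^3 + 1.0762*q^2 + 8.0225*q + 2.0165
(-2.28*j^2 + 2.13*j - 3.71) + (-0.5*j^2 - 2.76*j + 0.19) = -2.78*j^2 - 0.63*j - 3.52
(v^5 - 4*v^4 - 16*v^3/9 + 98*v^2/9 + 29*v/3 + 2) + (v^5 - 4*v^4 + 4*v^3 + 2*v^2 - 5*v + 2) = 2*v^5 - 8*v^4 + 20*v^3/9 + 116*v^2/9 + 14*v/3 + 4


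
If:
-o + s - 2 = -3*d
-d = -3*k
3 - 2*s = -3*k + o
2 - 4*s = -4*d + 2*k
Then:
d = 7/9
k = 7/27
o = 40/27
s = 31/27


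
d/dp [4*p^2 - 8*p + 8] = 8*p - 8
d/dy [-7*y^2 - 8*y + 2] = -14*y - 8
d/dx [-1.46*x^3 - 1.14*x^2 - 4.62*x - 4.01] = -4.38*x^2 - 2.28*x - 4.62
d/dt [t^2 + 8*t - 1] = 2*t + 8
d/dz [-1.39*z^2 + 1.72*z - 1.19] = 1.72 - 2.78*z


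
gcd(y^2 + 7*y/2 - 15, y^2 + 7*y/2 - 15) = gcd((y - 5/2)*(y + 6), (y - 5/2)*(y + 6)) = y^2 + 7*y/2 - 15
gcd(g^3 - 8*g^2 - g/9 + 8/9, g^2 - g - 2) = 1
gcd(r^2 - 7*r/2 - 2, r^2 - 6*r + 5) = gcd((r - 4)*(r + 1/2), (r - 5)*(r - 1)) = 1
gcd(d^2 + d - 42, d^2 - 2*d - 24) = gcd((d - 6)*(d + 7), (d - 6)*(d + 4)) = d - 6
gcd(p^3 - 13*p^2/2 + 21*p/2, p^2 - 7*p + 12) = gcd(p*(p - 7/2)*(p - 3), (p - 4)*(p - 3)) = p - 3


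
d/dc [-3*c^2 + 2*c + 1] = 2 - 6*c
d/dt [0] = 0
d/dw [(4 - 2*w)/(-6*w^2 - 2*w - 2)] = (3*w^2 + w - (w - 2)*(6*w + 1) + 1)/(3*w^2 + w + 1)^2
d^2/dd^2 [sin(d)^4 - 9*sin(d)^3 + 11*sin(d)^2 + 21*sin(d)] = -16*sin(d)^4 + 81*sin(d)^3 - 32*sin(d)^2 - 75*sin(d) + 22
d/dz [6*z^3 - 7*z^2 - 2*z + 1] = 18*z^2 - 14*z - 2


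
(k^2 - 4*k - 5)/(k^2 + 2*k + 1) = (k - 5)/(k + 1)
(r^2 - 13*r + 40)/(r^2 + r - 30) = (r - 8)/(r + 6)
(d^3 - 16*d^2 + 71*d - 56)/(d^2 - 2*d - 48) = (d^2 - 8*d + 7)/(d + 6)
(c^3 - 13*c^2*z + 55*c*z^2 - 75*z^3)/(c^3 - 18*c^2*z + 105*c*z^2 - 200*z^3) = (-c + 3*z)/(-c + 8*z)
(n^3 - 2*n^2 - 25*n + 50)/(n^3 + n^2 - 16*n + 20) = (n - 5)/(n - 2)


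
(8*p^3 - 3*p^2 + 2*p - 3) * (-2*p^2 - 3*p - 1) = -16*p^5 - 18*p^4 - 3*p^3 + 3*p^2 + 7*p + 3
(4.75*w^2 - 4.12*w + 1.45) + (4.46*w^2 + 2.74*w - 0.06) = 9.21*w^2 - 1.38*w + 1.39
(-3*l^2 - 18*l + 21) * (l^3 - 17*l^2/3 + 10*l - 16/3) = -3*l^5 - l^4 + 93*l^3 - 283*l^2 + 306*l - 112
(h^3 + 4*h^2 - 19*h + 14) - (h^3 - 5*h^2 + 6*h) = 9*h^2 - 25*h + 14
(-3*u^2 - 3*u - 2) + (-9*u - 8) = -3*u^2 - 12*u - 10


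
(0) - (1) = -1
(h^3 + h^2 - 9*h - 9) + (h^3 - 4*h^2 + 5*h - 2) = 2*h^3 - 3*h^2 - 4*h - 11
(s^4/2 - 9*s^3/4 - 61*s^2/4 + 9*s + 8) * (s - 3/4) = s^5/2 - 21*s^4/8 - 217*s^3/16 + 327*s^2/16 + 5*s/4 - 6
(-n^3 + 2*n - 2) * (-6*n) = 6*n^4 - 12*n^2 + 12*n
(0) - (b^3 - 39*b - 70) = -b^3 + 39*b + 70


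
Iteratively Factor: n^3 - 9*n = (n)*(n^2 - 9) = n*(n - 3)*(n + 3)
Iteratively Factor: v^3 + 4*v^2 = (v + 4)*(v^2) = v*(v + 4)*(v)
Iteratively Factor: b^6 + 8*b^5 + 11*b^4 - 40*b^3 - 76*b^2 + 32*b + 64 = (b + 2)*(b^5 + 6*b^4 - b^3 - 38*b^2 + 32) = (b - 1)*(b + 2)*(b^4 + 7*b^3 + 6*b^2 - 32*b - 32) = (b - 1)*(b + 1)*(b + 2)*(b^3 + 6*b^2 - 32) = (b - 2)*(b - 1)*(b + 1)*(b + 2)*(b^2 + 8*b + 16) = (b - 2)*(b - 1)*(b + 1)*(b + 2)*(b + 4)*(b + 4)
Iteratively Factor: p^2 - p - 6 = (p + 2)*(p - 3)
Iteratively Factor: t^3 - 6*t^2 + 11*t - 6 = (t - 1)*(t^2 - 5*t + 6) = (t - 3)*(t - 1)*(t - 2)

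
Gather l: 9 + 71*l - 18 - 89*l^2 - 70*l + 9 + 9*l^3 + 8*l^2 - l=9*l^3 - 81*l^2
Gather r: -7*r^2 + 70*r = -7*r^2 + 70*r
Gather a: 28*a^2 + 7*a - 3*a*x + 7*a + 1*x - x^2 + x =28*a^2 + a*(14 - 3*x) - x^2 + 2*x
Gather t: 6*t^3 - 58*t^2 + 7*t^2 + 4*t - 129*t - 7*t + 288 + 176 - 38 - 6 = 6*t^3 - 51*t^2 - 132*t + 420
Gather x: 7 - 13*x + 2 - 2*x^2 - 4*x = -2*x^2 - 17*x + 9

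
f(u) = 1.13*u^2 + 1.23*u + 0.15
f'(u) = 2.26*u + 1.23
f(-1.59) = 1.05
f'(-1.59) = -2.36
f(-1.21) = 0.32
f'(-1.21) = -1.50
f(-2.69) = 5.02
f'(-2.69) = -4.85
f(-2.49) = 4.09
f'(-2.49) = -4.40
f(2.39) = 9.54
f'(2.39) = 6.63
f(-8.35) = 68.67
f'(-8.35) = -17.64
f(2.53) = 10.49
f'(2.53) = 6.95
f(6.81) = 60.93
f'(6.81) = 16.62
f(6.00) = 48.21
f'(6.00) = 14.79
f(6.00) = 48.21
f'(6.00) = 14.79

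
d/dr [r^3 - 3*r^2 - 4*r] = 3*r^2 - 6*r - 4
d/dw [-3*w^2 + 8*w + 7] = 8 - 6*w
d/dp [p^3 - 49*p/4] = 3*p^2 - 49/4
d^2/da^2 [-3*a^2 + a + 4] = -6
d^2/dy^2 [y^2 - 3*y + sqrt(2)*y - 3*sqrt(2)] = 2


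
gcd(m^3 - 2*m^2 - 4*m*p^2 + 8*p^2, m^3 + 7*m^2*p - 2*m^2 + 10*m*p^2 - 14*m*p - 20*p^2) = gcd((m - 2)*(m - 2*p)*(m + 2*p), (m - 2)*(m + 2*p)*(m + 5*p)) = m^2 + 2*m*p - 2*m - 4*p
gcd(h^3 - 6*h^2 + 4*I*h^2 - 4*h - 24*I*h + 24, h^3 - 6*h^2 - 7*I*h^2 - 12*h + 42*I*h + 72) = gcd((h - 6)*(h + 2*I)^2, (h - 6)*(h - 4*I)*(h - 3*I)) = h - 6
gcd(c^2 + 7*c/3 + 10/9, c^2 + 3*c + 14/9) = c + 2/3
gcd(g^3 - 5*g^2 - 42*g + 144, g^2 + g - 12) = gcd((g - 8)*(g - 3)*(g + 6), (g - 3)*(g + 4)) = g - 3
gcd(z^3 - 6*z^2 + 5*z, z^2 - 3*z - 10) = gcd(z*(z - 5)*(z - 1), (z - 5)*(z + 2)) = z - 5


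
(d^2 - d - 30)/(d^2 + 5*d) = (d - 6)/d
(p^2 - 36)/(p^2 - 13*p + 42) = (p + 6)/(p - 7)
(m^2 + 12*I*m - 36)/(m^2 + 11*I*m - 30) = (m + 6*I)/(m + 5*I)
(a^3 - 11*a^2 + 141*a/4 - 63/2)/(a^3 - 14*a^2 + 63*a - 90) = (a^2 - 5*a + 21/4)/(a^2 - 8*a + 15)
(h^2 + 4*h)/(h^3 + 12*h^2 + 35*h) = (h + 4)/(h^2 + 12*h + 35)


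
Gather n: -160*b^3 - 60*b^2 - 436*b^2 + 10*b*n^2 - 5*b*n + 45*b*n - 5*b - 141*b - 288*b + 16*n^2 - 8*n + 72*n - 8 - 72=-160*b^3 - 496*b^2 - 434*b + n^2*(10*b + 16) + n*(40*b + 64) - 80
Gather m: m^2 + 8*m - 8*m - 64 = m^2 - 64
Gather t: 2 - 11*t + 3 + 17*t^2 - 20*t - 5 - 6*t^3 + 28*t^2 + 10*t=-6*t^3 + 45*t^2 - 21*t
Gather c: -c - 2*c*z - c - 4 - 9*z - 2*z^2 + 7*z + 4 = c*(-2*z - 2) - 2*z^2 - 2*z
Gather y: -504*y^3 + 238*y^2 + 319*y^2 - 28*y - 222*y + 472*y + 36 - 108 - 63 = -504*y^3 + 557*y^2 + 222*y - 135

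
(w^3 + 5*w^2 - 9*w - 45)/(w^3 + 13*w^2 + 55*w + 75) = (w - 3)/(w + 5)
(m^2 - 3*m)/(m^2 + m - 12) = m/(m + 4)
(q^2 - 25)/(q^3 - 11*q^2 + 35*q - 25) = (q + 5)/(q^2 - 6*q + 5)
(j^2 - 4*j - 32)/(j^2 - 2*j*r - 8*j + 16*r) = (-j - 4)/(-j + 2*r)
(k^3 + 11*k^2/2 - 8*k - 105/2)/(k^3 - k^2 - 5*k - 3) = (2*k^2 + 17*k + 35)/(2*(k^2 + 2*k + 1))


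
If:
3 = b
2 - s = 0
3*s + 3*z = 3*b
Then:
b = 3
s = 2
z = 1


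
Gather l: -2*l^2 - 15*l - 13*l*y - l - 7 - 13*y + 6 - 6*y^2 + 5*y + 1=-2*l^2 + l*(-13*y - 16) - 6*y^2 - 8*y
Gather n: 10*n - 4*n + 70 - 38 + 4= 6*n + 36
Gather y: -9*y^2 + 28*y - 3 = -9*y^2 + 28*y - 3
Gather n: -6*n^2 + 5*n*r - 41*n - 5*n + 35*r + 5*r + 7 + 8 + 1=-6*n^2 + n*(5*r - 46) + 40*r + 16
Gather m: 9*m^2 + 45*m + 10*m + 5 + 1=9*m^2 + 55*m + 6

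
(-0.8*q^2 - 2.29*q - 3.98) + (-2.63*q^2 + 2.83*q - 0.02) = -3.43*q^2 + 0.54*q - 4.0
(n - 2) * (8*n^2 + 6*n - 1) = 8*n^3 - 10*n^2 - 13*n + 2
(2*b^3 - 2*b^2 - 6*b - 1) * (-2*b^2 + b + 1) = -4*b^5 + 6*b^4 + 12*b^3 - 6*b^2 - 7*b - 1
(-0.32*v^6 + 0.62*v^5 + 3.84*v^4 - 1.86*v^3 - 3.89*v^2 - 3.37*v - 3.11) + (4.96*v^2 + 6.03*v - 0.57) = -0.32*v^6 + 0.62*v^5 + 3.84*v^4 - 1.86*v^3 + 1.07*v^2 + 2.66*v - 3.68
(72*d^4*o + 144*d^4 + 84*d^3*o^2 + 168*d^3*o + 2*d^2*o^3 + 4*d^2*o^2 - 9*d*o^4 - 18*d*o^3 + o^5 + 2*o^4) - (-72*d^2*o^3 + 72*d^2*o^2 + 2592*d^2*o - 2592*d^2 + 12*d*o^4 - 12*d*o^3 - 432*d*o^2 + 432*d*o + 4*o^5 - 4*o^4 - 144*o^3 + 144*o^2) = 72*d^4*o + 144*d^4 + 84*d^3*o^2 + 168*d^3*o + 74*d^2*o^3 - 68*d^2*o^2 - 2592*d^2*o + 2592*d^2 - 21*d*o^4 - 6*d*o^3 + 432*d*o^2 - 432*d*o - 3*o^5 + 6*o^4 + 144*o^3 - 144*o^2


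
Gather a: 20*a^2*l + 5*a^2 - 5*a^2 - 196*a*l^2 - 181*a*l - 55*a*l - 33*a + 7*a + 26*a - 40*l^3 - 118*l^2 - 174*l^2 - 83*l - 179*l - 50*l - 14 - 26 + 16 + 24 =20*a^2*l + a*(-196*l^2 - 236*l) - 40*l^3 - 292*l^2 - 312*l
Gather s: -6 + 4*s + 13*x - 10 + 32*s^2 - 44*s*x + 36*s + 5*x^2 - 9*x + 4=32*s^2 + s*(40 - 44*x) + 5*x^2 + 4*x - 12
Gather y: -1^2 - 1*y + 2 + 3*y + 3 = 2*y + 4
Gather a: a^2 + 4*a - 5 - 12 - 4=a^2 + 4*a - 21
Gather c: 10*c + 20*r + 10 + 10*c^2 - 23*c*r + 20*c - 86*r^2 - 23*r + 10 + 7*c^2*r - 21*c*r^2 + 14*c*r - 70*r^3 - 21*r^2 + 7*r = c^2*(7*r + 10) + c*(-21*r^2 - 9*r + 30) - 70*r^3 - 107*r^2 + 4*r + 20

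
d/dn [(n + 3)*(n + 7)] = 2*n + 10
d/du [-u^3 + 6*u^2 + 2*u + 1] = -3*u^2 + 12*u + 2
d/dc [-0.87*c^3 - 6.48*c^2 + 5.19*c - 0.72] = -2.61*c^2 - 12.96*c + 5.19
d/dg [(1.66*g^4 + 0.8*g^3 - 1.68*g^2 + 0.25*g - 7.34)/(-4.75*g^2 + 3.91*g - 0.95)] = (-15.77*g^5 + 15.6718*g^4 - 0.0519999999999996*g^3 - 7.6613*g^2 - 66.538*g + 28.4619)/(22.5625*g^4 - 37.145*g^3 + 24.3131*g^2 - 7.429*g + 0.9025)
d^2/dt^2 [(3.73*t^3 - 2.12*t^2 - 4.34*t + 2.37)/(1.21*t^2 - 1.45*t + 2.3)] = (-7.105427357601e-15*t^5 - 25.223998*t^3 - 18.418038*t^2 + 165.91053*t - 54.60297)/(1.771561*t^6 - 6.368835*t^5 + 17.734365*t^4 - 27.260725*t^3 + 33.70995*t^2 - 23.0115*t + 12.167)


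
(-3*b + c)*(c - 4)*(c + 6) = -3*b*c^2 - 6*b*c + 72*b + c^3 + 2*c^2 - 24*c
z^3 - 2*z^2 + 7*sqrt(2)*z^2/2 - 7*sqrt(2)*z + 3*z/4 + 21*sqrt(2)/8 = (z - 3/2)*(z - 1/2)*(z + 7*sqrt(2)/2)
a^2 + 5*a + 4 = (a + 1)*(a + 4)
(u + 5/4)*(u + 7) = u^2 + 33*u/4 + 35/4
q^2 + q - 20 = (q - 4)*(q + 5)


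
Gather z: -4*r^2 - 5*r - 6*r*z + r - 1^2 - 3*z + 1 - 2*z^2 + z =-4*r^2 - 4*r - 2*z^2 + z*(-6*r - 2)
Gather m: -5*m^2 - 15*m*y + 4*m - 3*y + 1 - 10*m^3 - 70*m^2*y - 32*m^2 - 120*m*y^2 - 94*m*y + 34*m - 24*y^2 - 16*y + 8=-10*m^3 + m^2*(-70*y - 37) + m*(-120*y^2 - 109*y + 38) - 24*y^2 - 19*y + 9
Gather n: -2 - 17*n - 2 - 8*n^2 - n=-8*n^2 - 18*n - 4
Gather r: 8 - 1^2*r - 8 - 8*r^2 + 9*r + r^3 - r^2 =r^3 - 9*r^2 + 8*r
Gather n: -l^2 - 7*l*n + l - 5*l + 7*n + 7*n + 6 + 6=-l^2 - 4*l + n*(14 - 7*l) + 12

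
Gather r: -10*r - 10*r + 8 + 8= 16 - 20*r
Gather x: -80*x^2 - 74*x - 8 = -80*x^2 - 74*x - 8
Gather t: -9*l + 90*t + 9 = -9*l + 90*t + 9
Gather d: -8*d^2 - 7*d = -8*d^2 - 7*d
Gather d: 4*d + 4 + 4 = 4*d + 8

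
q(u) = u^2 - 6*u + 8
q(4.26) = 0.59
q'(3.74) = 1.48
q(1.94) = 0.12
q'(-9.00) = -24.00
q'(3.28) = 0.56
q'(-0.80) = -7.60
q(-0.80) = 13.44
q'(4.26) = 2.52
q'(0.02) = -5.96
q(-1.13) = 16.06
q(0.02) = 7.88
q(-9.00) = 143.00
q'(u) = 2*u - 6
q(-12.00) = 224.00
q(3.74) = -0.45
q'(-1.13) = -8.26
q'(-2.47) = -10.94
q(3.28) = -0.92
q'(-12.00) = -30.00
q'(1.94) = -2.12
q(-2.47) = 28.92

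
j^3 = j^3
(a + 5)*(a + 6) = a^2 + 11*a + 30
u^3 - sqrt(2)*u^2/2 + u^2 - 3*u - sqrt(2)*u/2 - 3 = (u + 1)*(u - 3*sqrt(2)/2)*(u + sqrt(2))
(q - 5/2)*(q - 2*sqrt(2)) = q^2 - 2*sqrt(2)*q - 5*q/2 + 5*sqrt(2)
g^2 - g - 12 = (g - 4)*(g + 3)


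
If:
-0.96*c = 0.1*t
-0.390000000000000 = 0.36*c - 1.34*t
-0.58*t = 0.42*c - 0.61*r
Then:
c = -0.03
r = 0.25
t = 0.28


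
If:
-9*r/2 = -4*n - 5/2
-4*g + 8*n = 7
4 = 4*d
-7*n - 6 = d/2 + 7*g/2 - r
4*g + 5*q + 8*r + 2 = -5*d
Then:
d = 1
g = -813/472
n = 13/944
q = -549/590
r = 67/118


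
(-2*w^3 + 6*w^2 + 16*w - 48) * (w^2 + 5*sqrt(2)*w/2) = -2*w^5 - 5*sqrt(2)*w^4 + 6*w^4 + 16*w^3 + 15*sqrt(2)*w^3 - 48*w^2 + 40*sqrt(2)*w^2 - 120*sqrt(2)*w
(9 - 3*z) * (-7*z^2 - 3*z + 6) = 21*z^3 - 54*z^2 - 45*z + 54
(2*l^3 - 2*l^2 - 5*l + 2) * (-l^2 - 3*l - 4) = -2*l^5 - 4*l^4 + 3*l^3 + 21*l^2 + 14*l - 8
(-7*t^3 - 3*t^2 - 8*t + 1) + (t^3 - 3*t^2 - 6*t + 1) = -6*t^3 - 6*t^2 - 14*t + 2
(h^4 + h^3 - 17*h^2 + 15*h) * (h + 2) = h^5 + 3*h^4 - 15*h^3 - 19*h^2 + 30*h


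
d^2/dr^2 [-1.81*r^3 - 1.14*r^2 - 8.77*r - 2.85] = -10.86*r - 2.28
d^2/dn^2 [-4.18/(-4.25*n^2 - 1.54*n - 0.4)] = (-151.0025*n^2 - 54.7162*n + 4.18*(8.5*n + 1.54)*(17.0*n + 3.08) - 14.212)/(4.25*n^2 + 1.54*n + 0.4)^3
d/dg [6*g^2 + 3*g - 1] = 12*g + 3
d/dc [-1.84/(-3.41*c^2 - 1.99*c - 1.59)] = (-12.5488*c - 3.6616)/(3.41*c^2 + 1.99*c + 1.59)^2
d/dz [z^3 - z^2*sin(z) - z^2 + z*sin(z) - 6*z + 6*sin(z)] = -z^2*cos(z) + 3*z^2 - 2*z*sin(z) + z*cos(z) - 2*z + sin(z) + 6*cos(z) - 6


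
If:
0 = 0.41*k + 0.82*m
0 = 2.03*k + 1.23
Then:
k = -0.61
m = 0.30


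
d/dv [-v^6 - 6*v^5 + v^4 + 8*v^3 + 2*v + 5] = -6*v^5 - 30*v^4 + 4*v^3 + 24*v^2 + 2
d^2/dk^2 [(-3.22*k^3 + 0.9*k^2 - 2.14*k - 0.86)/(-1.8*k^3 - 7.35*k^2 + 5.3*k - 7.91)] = (-91.0332000000001*k^6 + 225.9144*k^5 - 398.36232*k^4 + 369.85976*k^3 - 632.1066*k^2 + 187.841472*k + 15.12444)/(5.832*k^9 + 71.442*k^8 + 240.2055*k^7 + 53.236575*k^6 - 79.3759499999999*k^5 + 1448.570025*k^4 - 1659.81356*k^3 + 2046.202305*k^2 - 994.83279*k + 494.913671)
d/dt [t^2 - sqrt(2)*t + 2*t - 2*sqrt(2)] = 2*t - sqrt(2) + 2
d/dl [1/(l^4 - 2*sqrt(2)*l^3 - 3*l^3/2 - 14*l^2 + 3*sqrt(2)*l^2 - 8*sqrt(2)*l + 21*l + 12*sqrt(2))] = 2*(-8*l^3 + 9*l^2 + 12*sqrt(2)*l^2 - 12*sqrt(2)*l + 56*l - 42 + 16*sqrt(2))/(2*l^4 - 4*sqrt(2)*l^3 - 3*l^3 - 28*l^2 + 6*sqrt(2)*l^2 - 16*sqrt(2)*l + 42*l + 24*sqrt(2))^2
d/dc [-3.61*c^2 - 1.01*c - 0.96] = -7.22*c - 1.01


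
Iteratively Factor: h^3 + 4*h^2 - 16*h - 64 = (h + 4)*(h^2 - 16) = (h + 4)^2*(h - 4)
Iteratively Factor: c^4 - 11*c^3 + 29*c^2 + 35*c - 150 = (c - 5)*(c^3 - 6*c^2 - c + 30) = (c - 5)*(c - 3)*(c^2 - 3*c - 10) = (c - 5)*(c - 3)*(c + 2)*(c - 5)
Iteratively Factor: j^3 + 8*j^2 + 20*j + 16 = (j + 2)*(j^2 + 6*j + 8) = (j + 2)^2*(j + 4)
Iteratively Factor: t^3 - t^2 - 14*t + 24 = (t - 3)*(t^2 + 2*t - 8) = (t - 3)*(t + 4)*(t - 2)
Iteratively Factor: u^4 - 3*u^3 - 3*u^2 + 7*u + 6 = (u + 1)*(u^3 - 4*u^2 + u + 6) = (u - 3)*(u + 1)*(u^2 - u - 2) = (u - 3)*(u + 1)^2*(u - 2)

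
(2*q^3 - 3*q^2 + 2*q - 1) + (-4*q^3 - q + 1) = -2*q^3 - 3*q^2 + q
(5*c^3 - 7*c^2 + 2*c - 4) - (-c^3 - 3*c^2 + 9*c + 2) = 6*c^3 - 4*c^2 - 7*c - 6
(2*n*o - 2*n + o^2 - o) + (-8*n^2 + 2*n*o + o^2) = -8*n^2 + 4*n*o - 2*n + 2*o^2 - o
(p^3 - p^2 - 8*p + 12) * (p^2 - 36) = p^5 - p^4 - 44*p^3 + 48*p^2 + 288*p - 432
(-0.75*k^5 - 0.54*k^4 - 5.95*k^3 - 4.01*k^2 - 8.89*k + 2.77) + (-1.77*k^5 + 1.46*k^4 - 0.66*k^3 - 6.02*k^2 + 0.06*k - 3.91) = -2.52*k^5 + 0.92*k^4 - 6.61*k^3 - 10.03*k^2 - 8.83*k - 1.14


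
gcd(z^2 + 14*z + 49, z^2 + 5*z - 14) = z + 7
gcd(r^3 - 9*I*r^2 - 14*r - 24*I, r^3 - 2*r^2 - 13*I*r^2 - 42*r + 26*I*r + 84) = r - 6*I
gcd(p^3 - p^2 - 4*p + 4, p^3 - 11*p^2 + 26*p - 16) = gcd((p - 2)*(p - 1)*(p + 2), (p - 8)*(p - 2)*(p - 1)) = p^2 - 3*p + 2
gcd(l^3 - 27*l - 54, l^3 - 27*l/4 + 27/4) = l + 3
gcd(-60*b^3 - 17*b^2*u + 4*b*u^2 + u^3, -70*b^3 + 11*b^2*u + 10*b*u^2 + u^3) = 5*b + u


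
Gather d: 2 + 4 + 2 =8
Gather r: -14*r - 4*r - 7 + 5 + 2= -18*r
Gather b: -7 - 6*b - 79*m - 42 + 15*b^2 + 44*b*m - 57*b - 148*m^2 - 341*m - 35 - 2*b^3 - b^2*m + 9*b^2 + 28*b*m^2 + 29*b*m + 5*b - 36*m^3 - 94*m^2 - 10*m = -2*b^3 + b^2*(24 - m) + b*(28*m^2 + 73*m - 58) - 36*m^3 - 242*m^2 - 430*m - 84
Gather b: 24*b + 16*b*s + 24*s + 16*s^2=b*(16*s + 24) + 16*s^2 + 24*s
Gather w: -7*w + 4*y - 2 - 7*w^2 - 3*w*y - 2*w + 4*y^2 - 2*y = -7*w^2 + w*(-3*y - 9) + 4*y^2 + 2*y - 2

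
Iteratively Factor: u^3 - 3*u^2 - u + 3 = (u + 1)*(u^2 - 4*u + 3) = (u - 3)*(u + 1)*(u - 1)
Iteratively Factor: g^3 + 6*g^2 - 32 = (g + 4)*(g^2 + 2*g - 8) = (g + 4)^2*(g - 2)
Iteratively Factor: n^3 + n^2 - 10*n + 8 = (n - 2)*(n^2 + 3*n - 4) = (n - 2)*(n + 4)*(n - 1)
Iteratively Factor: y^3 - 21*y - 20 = (y + 4)*(y^2 - 4*y - 5) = (y + 1)*(y + 4)*(y - 5)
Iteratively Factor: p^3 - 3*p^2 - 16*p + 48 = (p + 4)*(p^2 - 7*p + 12) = (p - 4)*(p + 4)*(p - 3)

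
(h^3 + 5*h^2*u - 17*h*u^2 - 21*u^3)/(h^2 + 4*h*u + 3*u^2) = (h^2 + 4*h*u - 21*u^2)/(h + 3*u)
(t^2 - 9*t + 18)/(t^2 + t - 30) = (t^2 - 9*t + 18)/(t^2 + t - 30)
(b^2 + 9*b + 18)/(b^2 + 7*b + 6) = (b + 3)/(b + 1)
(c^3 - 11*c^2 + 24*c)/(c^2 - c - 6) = c*(c - 8)/(c + 2)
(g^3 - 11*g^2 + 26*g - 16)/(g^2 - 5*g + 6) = (g^2 - 9*g + 8)/(g - 3)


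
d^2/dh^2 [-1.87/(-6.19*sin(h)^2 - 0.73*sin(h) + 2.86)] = (-286.604428*sin(h)^4 - 25.349907*sin(h)^3 + 296.488687*sin(h)^2 + 46.795628*sin(h) + 68.203762)/(6.19*sin(h)^2 + 0.73*sin(h) - 2.86)^3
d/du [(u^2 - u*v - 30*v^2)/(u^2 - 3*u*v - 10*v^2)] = 2*v*(-u^2 + 20*u*v - 40*v^2)/(u^4 - 6*u^3*v - 11*u^2*v^2 + 60*u*v^3 + 100*v^4)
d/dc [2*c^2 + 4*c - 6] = 4*c + 4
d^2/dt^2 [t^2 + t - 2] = 2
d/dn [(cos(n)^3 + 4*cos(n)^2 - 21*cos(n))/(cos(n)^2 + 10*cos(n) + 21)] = (sin(n)^2 - 6*cos(n) + 8)*sin(n)/(cos(n) + 3)^2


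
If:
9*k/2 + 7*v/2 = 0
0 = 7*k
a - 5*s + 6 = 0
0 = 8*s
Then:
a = -6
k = 0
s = 0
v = 0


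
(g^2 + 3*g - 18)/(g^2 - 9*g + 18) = (g + 6)/(g - 6)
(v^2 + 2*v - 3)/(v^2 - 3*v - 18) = (v - 1)/(v - 6)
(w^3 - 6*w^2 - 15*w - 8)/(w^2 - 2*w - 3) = (w^2 - 7*w - 8)/(w - 3)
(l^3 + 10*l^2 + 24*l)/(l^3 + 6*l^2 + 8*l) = (l + 6)/(l + 2)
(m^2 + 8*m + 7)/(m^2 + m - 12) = (m^2 + 8*m + 7)/(m^2 + m - 12)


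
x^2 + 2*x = x*(x + 2)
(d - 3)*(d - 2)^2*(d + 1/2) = d^4 - 13*d^3/2 + 25*d^2/2 - 4*d - 6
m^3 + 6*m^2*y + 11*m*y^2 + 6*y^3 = (m + y)*(m + 2*y)*(m + 3*y)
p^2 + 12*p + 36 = (p + 6)^2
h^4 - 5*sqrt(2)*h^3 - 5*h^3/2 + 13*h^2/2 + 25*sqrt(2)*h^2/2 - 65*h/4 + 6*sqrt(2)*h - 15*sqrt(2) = (h - 5/2)*(h - 4*sqrt(2))*(h - 3*sqrt(2)/2)*(h + sqrt(2)/2)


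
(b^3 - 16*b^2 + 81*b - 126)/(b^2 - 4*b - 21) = (b^2 - 9*b + 18)/(b + 3)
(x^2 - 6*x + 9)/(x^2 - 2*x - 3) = (x - 3)/(x + 1)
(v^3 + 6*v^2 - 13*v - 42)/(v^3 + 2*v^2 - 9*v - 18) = (v + 7)/(v + 3)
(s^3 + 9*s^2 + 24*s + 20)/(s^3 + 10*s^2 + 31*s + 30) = (s + 2)/(s + 3)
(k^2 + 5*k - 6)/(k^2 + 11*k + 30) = (k - 1)/(k + 5)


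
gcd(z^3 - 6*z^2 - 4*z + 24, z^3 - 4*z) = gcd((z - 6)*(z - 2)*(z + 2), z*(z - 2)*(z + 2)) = z^2 - 4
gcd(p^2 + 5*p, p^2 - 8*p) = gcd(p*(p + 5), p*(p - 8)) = p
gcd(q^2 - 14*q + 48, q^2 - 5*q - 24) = q - 8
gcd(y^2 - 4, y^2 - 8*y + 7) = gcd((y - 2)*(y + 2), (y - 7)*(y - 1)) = 1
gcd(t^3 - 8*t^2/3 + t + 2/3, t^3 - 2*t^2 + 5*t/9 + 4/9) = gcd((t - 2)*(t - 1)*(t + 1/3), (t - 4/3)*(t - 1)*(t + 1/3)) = t^2 - 2*t/3 - 1/3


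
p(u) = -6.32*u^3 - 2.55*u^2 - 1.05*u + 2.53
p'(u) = -18.96*u^2 - 5.1*u - 1.05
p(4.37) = -578.18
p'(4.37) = -385.41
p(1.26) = -15.48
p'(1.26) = -37.58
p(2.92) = -179.63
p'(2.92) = -177.60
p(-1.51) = 20.06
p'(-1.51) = -36.58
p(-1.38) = 15.73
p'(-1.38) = -30.12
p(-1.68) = 27.06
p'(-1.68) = -45.99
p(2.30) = -90.27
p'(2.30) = -113.08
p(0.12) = 2.36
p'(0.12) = -1.94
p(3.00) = -194.21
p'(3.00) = -186.99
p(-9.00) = 4412.71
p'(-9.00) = -1490.91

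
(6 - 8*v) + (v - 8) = -7*v - 2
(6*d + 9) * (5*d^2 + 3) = 30*d^3 + 45*d^2 + 18*d + 27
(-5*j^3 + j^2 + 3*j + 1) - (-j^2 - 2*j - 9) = -5*j^3 + 2*j^2 + 5*j + 10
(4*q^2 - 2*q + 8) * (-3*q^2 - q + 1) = -12*q^4 + 2*q^3 - 18*q^2 - 10*q + 8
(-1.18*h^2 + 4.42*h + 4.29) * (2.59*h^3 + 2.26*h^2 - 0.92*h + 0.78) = -3.0562*h^5 + 8.781*h^4 + 22.1859*h^3 + 4.7086*h^2 - 0.4992*h + 3.3462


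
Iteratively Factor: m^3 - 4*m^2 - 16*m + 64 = (m - 4)*(m^2 - 16) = (m - 4)*(m + 4)*(m - 4)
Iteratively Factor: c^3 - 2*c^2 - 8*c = (c + 2)*(c^2 - 4*c) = (c - 4)*(c + 2)*(c)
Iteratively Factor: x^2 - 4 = (x - 2)*(x + 2)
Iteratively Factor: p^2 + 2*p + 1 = (p + 1)*(p + 1)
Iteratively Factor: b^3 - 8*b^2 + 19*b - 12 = (b - 3)*(b^2 - 5*b + 4) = (b - 3)*(b - 1)*(b - 4)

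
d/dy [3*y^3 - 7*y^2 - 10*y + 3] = 9*y^2 - 14*y - 10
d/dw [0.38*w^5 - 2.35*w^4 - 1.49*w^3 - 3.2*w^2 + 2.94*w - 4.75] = 1.9*w^4 - 9.4*w^3 - 4.47*w^2 - 6.4*w + 2.94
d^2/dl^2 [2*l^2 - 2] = 4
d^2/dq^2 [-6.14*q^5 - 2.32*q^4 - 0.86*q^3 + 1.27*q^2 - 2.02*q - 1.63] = -122.8*q^3 - 27.84*q^2 - 5.16*q + 2.54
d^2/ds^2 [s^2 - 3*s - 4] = 2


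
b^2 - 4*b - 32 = (b - 8)*(b + 4)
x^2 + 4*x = x*(x + 4)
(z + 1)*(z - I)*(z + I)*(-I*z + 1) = -I*z^4 + z^3 - I*z^3 + z^2 - I*z^2 + z - I*z + 1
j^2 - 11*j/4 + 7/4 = (j - 7/4)*(j - 1)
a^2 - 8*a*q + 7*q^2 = (a - 7*q)*(a - q)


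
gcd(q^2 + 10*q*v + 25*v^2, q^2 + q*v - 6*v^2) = 1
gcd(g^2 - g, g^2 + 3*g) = g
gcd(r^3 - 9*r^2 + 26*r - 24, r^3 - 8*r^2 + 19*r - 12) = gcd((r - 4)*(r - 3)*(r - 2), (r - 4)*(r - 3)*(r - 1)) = r^2 - 7*r + 12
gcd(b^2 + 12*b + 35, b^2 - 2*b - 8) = 1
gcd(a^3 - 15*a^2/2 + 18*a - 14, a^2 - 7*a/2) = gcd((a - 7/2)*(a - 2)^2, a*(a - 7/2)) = a - 7/2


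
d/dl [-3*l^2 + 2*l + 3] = 2 - 6*l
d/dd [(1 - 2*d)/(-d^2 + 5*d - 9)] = (-2*d^2 + 2*d + 13)/(d^4 - 10*d^3 + 43*d^2 - 90*d + 81)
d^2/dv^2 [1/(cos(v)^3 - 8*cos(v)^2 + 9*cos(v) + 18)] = ((39*cos(v) - 64*cos(2*v) + 9*cos(3*v))*(cos(v)^3 - 8*cos(v)^2 + 9*cos(v) + 18)/4 + 2*(3*cos(v)^2 - 16*cos(v) + 9)^2*sin(v)^2)/(cos(v)^3 - 8*cos(v)^2 + 9*cos(v) + 18)^3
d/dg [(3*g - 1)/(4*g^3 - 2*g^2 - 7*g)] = (-24*g^3 + 18*g^2 - 4*g - 7)/(g^2*(16*g^4 - 16*g^3 - 52*g^2 + 28*g + 49))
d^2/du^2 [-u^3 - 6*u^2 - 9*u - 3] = -6*u - 12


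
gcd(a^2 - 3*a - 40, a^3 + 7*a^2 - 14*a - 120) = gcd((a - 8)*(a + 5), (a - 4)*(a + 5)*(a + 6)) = a + 5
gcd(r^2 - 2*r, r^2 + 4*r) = r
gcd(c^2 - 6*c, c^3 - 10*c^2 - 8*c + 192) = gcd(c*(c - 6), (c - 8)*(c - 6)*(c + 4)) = c - 6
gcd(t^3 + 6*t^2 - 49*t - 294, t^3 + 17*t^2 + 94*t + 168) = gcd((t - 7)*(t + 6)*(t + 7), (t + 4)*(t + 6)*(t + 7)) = t^2 + 13*t + 42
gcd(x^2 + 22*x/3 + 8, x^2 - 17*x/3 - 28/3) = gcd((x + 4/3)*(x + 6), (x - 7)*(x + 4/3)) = x + 4/3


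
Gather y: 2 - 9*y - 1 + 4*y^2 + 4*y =4*y^2 - 5*y + 1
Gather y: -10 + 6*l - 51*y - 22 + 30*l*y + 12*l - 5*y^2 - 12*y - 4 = 18*l - 5*y^2 + y*(30*l - 63) - 36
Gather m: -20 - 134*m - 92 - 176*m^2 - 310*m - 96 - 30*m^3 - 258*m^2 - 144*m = -30*m^3 - 434*m^2 - 588*m - 208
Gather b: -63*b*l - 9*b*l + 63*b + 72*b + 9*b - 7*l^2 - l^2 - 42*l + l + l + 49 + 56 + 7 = b*(144 - 72*l) - 8*l^2 - 40*l + 112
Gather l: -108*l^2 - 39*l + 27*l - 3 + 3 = -108*l^2 - 12*l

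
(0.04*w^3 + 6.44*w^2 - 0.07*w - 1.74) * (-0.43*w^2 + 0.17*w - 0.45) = -0.0172*w^5 - 2.7624*w^4 + 1.1069*w^3 - 2.1617*w^2 - 0.2643*w + 0.783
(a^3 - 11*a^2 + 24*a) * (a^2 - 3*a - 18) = a^5 - 14*a^4 + 39*a^3 + 126*a^2 - 432*a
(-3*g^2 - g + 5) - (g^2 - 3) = -4*g^2 - g + 8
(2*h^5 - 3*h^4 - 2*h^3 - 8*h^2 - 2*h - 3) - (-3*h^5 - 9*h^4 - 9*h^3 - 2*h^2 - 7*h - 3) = 5*h^5 + 6*h^4 + 7*h^3 - 6*h^2 + 5*h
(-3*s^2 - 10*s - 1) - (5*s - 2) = -3*s^2 - 15*s + 1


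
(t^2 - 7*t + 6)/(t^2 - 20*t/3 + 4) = 3*(t - 1)/(3*t - 2)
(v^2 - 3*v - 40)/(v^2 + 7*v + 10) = (v - 8)/(v + 2)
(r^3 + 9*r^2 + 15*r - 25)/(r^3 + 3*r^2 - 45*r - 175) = (r - 1)/(r - 7)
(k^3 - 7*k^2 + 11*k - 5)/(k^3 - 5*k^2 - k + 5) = (k - 1)/(k + 1)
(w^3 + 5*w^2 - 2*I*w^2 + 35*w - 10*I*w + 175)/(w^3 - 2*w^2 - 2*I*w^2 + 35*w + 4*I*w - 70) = (w + 5)/(w - 2)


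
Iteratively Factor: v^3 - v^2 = (v)*(v^2 - v) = v*(v - 1)*(v)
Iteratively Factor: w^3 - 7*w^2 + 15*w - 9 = (w - 3)*(w^2 - 4*w + 3) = (w - 3)^2*(w - 1)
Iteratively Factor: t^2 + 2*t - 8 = (t + 4)*(t - 2)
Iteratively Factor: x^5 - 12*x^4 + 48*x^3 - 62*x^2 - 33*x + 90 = (x - 2)*(x^4 - 10*x^3 + 28*x^2 - 6*x - 45) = (x - 5)*(x - 2)*(x^3 - 5*x^2 + 3*x + 9) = (x - 5)*(x - 2)*(x + 1)*(x^2 - 6*x + 9) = (x - 5)*(x - 3)*(x - 2)*(x + 1)*(x - 3)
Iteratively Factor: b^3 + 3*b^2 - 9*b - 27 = (b + 3)*(b^2 - 9) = (b - 3)*(b + 3)*(b + 3)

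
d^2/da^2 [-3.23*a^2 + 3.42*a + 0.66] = -6.46000000000000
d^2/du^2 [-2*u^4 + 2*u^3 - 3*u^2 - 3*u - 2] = -24*u^2 + 12*u - 6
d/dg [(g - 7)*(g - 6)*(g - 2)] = 3*g^2 - 30*g + 68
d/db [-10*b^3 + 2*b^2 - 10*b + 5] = -30*b^2 + 4*b - 10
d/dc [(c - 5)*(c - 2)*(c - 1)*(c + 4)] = 4*c^3 - 12*c^2 - 30*c + 58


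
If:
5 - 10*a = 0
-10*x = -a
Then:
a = 1/2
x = 1/20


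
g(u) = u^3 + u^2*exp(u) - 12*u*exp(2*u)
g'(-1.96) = 12.21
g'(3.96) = -293264.45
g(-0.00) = 0.00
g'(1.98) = -3053.42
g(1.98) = -1210.23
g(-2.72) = -19.49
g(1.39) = -258.42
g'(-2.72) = 22.56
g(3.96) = -129879.45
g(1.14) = -128.20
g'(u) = u^2*exp(u) + 3*u^2 - 24*u*exp(2*u) + 2*u*exp(u) - 12*exp(2*u)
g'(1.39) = -706.44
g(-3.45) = -40.64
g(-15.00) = -3375.00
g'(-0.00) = -12.00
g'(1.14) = -369.72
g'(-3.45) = 35.94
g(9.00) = -7090619588.03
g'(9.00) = -14969670515.00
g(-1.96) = -6.52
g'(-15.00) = 675.00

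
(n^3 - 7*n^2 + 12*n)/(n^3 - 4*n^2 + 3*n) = (n - 4)/(n - 1)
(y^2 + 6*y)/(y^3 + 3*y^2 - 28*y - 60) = y/(y^2 - 3*y - 10)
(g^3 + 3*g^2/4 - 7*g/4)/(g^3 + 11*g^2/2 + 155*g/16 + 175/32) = 8*g*(g - 1)/(8*g^2 + 30*g + 25)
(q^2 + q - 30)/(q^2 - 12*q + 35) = (q + 6)/(q - 7)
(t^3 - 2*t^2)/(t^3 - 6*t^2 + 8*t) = t/(t - 4)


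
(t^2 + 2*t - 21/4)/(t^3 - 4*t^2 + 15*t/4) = (2*t + 7)/(t*(2*t - 5))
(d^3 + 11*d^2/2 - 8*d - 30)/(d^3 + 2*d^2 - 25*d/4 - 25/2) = 2*(d + 6)/(2*d + 5)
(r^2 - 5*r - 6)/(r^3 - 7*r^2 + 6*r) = (r + 1)/(r*(r - 1))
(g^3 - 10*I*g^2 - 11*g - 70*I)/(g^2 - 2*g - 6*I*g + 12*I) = (g^3 - 10*I*g^2 - 11*g - 70*I)/(g^2 - 2*g - 6*I*g + 12*I)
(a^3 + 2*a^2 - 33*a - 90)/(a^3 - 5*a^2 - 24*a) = (a^2 - a - 30)/(a*(a - 8))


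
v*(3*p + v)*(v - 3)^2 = 3*p*v^3 - 18*p*v^2 + 27*p*v + v^4 - 6*v^3 + 9*v^2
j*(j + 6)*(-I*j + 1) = -I*j^3 + j^2 - 6*I*j^2 + 6*j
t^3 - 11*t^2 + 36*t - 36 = (t - 6)*(t - 3)*(t - 2)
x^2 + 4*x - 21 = (x - 3)*(x + 7)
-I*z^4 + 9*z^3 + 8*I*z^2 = z^2*(z + 8*I)*(-I*z + 1)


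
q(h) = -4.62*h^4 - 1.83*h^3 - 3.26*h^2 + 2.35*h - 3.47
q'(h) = -18.48*h^3 - 5.49*h^2 - 6.52*h + 2.35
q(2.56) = -247.95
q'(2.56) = -360.36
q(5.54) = -4753.58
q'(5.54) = -3344.45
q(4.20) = -1624.29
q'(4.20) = -1491.02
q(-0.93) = -10.46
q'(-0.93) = 18.53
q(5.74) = -5458.69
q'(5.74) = -3710.88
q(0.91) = -8.58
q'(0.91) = -22.06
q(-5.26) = -3376.30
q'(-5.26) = 2574.17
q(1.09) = -13.67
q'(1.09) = -35.21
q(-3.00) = -364.67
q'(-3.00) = 471.46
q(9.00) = -31892.27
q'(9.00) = -13972.94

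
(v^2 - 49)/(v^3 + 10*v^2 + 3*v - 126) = (v - 7)/(v^2 + 3*v - 18)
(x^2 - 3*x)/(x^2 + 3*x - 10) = x*(x - 3)/(x^2 + 3*x - 10)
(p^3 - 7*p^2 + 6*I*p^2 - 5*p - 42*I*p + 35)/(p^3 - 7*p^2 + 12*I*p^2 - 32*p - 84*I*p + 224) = (p^2 + 6*I*p - 5)/(p^2 + 12*I*p - 32)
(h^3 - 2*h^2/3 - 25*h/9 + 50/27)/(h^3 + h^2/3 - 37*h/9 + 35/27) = (9*h^2 + 9*h - 10)/(9*h^2 + 18*h - 7)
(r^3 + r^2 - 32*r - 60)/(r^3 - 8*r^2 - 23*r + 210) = (r + 2)/(r - 7)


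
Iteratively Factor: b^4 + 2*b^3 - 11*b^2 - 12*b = (b + 1)*(b^3 + b^2 - 12*b) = (b - 3)*(b + 1)*(b^2 + 4*b) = b*(b - 3)*(b + 1)*(b + 4)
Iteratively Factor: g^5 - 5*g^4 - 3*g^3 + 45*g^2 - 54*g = (g + 3)*(g^4 - 8*g^3 + 21*g^2 - 18*g) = (g - 3)*(g + 3)*(g^3 - 5*g^2 + 6*g) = (g - 3)*(g - 2)*(g + 3)*(g^2 - 3*g) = (g - 3)^2*(g - 2)*(g + 3)*(g)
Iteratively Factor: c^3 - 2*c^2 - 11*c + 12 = (c - 1)*(c^2 - c - 12) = (c - 4)*(c - 1)*(c + 3)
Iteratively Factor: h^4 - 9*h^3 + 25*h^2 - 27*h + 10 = (h - 2)*(h^3 - 7*h^2 + 11*h - 5) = (h - 5)*(h - 2)*(h^2 - 2*h + 1) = (h - 5)*(h - 2)*(h - 1)*(h - 1)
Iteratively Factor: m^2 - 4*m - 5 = (m - 5)*(m + 1)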